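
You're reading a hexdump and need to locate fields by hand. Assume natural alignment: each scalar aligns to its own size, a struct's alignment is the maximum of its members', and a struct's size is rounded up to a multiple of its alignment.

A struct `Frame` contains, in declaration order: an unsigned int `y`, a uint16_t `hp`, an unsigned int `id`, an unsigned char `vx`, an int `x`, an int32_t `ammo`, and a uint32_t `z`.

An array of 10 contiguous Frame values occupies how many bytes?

0..4  y  (4B, 4-aligned)
4..6  hp  (2B, 2-aligned)
6..8  -- padding (2B)
8..12  id  (4B, 4-aligned)
12..13  vx  (1B, 1-aligned)
13..16  -- padding (3B)
16..20  x  (4B, 4-aligned)
20..24  ammo  (4B, 4-aligned)
24..28  z  (4B, 4-aligned)
sizeof = 28, alignof = 4
array of 10: 10 × 28 = 280

280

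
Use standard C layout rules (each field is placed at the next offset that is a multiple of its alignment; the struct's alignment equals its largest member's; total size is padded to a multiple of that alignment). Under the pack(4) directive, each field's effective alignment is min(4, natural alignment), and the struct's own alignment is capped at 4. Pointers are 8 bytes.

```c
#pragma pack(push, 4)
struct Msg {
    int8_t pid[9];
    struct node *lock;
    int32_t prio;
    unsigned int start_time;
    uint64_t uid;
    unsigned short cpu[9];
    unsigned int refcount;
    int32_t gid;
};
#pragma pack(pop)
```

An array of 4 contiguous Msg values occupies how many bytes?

0..9  pid  (9B, 1-aligned)
9..12  -- padding (3B)
12..20  lock  (8B, 4-aligned)
20..24  prio  (4B, 4-aligned)
24..28  start_time  (4B, 4-aligned)
28..36  uid  (8B, 4-aligned)
36..54  cpu  (18B, 2-aligned)
54..56  -- padding (2B)
56..60  refcount  (4B, 4-aligned)
60..64  gid  (4B, 4-aligned)
sizeof = 64, alignof = 4
array of 4: 4 × 64 = 256

256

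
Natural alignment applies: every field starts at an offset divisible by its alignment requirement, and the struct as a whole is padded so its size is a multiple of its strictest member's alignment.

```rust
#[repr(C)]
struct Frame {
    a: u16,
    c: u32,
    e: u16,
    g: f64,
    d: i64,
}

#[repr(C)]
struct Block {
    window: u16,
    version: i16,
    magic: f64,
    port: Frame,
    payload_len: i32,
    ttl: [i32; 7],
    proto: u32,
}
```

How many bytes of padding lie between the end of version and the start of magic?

4

Frame: 0..2  a  (2B, 2-aligned); 2..4  -- padding (2B); 4..8  c  (4B, 4-aligned); 8..10  e  (2B, 2-aligned); 10..16  -- padding (6B); 16..24  g  (8B, 8-aligned); 24..32  d  (8B, 8-aligned); sizeof = 32, alignof = 8
0..2  window  (2B, 2-aligned)
2..4  version  (2B, 2-aligned)
4..8  -- padding (4B)
8..16  magic  (8B, 8-aligned)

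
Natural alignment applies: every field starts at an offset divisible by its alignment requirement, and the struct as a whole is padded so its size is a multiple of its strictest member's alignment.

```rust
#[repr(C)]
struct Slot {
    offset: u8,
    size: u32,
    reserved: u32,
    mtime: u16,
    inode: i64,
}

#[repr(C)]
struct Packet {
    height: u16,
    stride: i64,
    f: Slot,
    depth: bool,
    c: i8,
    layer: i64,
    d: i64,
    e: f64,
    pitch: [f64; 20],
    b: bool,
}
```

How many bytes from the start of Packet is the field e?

64

Slot: offset at 0 (size 1, align 1) → ends 1; pad 3 to align 4 for size; size at 4 (size 4, align 4) → ends 8; reserved at 8 (size 4, align 4) → ends 12; mtime at 12 (size 2, align 2) → ends 14; pad 2 to align 8 for inode; inode at 16 (size 8, align 8) → ends 24; total 24 bytes, alignment 8
height at 0 (size 2, align 2) → ends 2
pad 6 to align 8 for stride
stride at 8 (size 8, align 8) → ends 16
f at 16 (size 24, align 8) → ends 40
depth at 40 (size 1, align 1) → ends 41
c at 41 (size 1, align 1) → ends 42
pad 6 to align 8 for layer
layer at 48 (size 8, align 8) → ends 56
d at 56 (size 8, align 8) → ends 64
e at 64 (size 8, align 8) → ends 72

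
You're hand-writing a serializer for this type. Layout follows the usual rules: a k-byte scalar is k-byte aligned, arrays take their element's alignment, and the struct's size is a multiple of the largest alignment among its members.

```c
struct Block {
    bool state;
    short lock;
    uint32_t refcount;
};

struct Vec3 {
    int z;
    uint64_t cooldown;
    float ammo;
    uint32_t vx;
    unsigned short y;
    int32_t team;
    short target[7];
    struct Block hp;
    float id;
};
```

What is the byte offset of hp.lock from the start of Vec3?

Block: state at 0 (size 1, align 1) → ends 1; pad 1 to align 2 for lock; lock at 2 (size 2, align 2) → ends 4; refcount at 4 (size 4, align 4) → ends 8; total 8 bytes, alignment 4
z at 0 (size 4, align 4) → ends 4
pad 4 to align 8 for cooldown
cooldown at 8 (size 8, align 8) → ends 16
ammo at 16 (size 4, align 4) → ends 20
vx at 20 (size 4, align 4) → ends 24
y at 24 (size 2, align 2) → ends 26
pad 2 to align 4 for team
team at 28 (size 4, align 4) → ends 32
target at 32 (size 14, align 2) → ends 46
pad 2 to align 4 for hp
hp at 48 (size 8, align 4) → ends 56
within Block: lock at 2
48 + 2 = 50

50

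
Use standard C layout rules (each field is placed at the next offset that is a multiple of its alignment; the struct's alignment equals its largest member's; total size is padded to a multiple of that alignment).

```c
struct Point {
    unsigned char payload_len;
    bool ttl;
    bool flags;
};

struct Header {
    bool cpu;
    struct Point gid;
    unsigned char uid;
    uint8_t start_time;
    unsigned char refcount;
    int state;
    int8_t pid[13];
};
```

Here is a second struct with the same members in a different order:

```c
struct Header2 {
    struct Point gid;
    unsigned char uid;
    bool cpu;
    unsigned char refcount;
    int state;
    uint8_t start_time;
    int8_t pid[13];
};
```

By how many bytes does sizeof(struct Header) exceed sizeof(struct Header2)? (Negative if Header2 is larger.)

Point: payload_len at 0 (size 1, align 1) → ends 1; ttl at 1 (size 1, align 1) → ends 2; flags at 2 (size 1, align 1) → ends 3; total 3 bytes, alignment 1
cpu at 0 (size 1, align 1) → ends 1
gid at 1 (size 3, align 1) → ends 4
uid at 4 (size 1, align 1) → ends 5
start_time at 5 (size 1, align 1) → ends 6
refcount at 6 (size 1, align 1) → ends 7
pad 1 to align 4 for state
state at 8 (size 4, align 4) → ends 12
pid at 12 (size 13, align 1) → ends 25
tail pad 3 to reach multiple of 4
total 28 bytes, alignment 4
— Header2 —
gid at 0 (size 3, align 1) → ends 3
uid at 3 (size 1, align 1) → ends 4
cpu at 4 (size 1, align 1) → ends 5
refcount at 5 (size 1, align 1) → ends 6
pad 2 to align 4 for state
state at 8 (size 4, align 4) → ends 12
start_time at 12 (size 1, align 1) → ends 13
pid at 13 (size 13, align 1) → ends 26
tail pad 2 to reach multiple of 4
total 28 bytes, alignment 4
28 − 28 = 0

0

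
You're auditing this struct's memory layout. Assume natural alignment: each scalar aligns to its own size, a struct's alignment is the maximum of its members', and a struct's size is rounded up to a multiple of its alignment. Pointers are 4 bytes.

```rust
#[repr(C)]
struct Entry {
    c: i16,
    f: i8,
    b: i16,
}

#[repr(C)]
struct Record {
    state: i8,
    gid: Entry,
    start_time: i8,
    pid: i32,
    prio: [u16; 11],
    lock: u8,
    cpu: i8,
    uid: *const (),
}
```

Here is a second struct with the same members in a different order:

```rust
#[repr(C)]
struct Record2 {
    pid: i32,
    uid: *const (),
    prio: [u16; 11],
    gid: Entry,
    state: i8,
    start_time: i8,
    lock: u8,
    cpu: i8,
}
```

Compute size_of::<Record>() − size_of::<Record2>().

4

Entry: @0: c [2B, align 2] → 2; @2: f [1B, align 1] → 3; +1 pad (align 2); @4: b [2B, align 2] → 6; size 6, align 2
@0: state [1B, align 1] → 1
+1 pad (align 2)
@2: gid [6B, align 2] → 8
@8: start_time [1B, align 1] → 9
+3 pad (align 4)
@12: pid [4B, align 4] → 16
@16: prio [22B, align 2] → 38
@38: lock [1B, align 1] → 39
@39: cpu [1B, align 1] → 40
@40: uid [4B, align 4] → 44
size 44, align 4
— Record2 —
@0: pid [4B, align 4] → 4
@4: uid [4B, align 4] → 8
@8: prio [22B, align 2] → 30
@30: gid [6B, align 2] → 36
@36: state [1B, align 1] → 37
@37: start_time [1B, align 1] → 38
@38: lock [1B, align 1] → 39
@39: cpu [1B, align 1] → 40
size 40, align 4
44 − 40 = 4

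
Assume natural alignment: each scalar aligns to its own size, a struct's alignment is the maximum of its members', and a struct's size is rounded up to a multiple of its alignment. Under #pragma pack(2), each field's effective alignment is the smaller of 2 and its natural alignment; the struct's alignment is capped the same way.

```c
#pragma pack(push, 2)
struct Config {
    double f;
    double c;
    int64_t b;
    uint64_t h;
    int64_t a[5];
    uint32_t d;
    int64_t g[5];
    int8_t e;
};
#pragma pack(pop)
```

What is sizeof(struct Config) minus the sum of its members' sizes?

1

f at 0 (size 8, align 2) → ends 8
c at 8 (size 8, align 2) → ends 16
b at 16 (size 8, align 2) → ends 24
h at 24 (size 8, align 2) → ends 32
a at 32 (size 40, align 2) → ends 72
d at 72 (size 4, align 2) → ends 76
g at 76 (size 40, align 2) → ends 116
e at 116 (size 1, align 1) → ends 117
tail pad 1 to reach multiple of 2
total 118 bytes, alignment 2
data bytes 117, size 118 → padding 1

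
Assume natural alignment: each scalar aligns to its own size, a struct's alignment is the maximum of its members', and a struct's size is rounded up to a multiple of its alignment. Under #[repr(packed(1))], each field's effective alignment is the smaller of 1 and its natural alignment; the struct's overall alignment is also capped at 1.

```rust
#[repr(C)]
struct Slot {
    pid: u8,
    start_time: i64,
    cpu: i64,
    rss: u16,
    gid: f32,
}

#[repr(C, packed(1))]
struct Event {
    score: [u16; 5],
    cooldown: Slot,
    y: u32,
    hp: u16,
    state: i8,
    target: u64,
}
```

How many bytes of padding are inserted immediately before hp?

Slot: pid at 0 (size 1, align 1) → ends 1; pad 7 to align 8 for start_time; start_time at 8 (size 8, align 8) → ends 16; cpu at 16 (size 8, align 8) → ends 24; rss at 24 (size 2, align 2) → ends 26; pad 2 to align 4 for gid; gid at 28 (size 4, align 4) → ends 32; total 32 bytes, alignment 8
score at 0 (size 10, align 1) → ends 10
cooldown at 10 (size 32, align 1) → ends 42
y at 42 (size 4, align 1) → ends 46
hp at 46 (size 2, align 1) → ends 48

0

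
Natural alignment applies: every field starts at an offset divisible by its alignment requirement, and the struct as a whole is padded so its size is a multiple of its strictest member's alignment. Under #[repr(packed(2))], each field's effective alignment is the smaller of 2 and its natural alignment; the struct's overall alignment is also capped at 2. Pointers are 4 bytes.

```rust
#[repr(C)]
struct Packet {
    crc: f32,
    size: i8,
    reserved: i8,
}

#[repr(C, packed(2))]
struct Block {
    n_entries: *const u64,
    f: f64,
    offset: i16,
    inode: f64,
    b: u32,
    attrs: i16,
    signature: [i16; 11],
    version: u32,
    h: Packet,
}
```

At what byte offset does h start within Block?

54

Packet: @0: crc [4B, align 4] → 4; @4: size [1B, align 1] → 5; @5: reserved [1B, align 1] → 6; +2 tail pad (align 4); size 8, align 4
@0: n_entries [4B, align 2] → 4
@4: f [8B, align 2] → 12
@12: offset [2B, align 2] → 14
@14: inode [8B, align 2] → 22
@22: b [4B, align 2] → 26
@26: attrs [2B, align 2] → 28
@28: signature [22B, align 2] → 50
@50: version [4B, align 2] → 54
@54: h [8B, align 2] → 62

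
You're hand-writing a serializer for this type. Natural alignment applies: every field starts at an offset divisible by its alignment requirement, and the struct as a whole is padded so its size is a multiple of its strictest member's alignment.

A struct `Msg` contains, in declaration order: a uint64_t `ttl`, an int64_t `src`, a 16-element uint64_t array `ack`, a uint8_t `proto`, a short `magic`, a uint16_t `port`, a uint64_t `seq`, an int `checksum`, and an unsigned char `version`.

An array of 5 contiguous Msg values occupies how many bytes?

@0: ttl [8B, align 8] → 8
@8: src [8B, align 8] → 16
@16: ack [128B, align 8] → 144
@144: proto [1B, align 1] → 145
+1 pad (align 2)
@146: magic [2B, align 2] → 148
@148: port [2B, align 2] → 150
+2 pad (align 8)
@152: seq [8B, align 8] → 160
@160: checksum [4B, align 4] → 164
@164: version [1B, align 1] → 165
+3 tail pad (align 8)
size 168, align 8
array of 5: 5 × 168 = 840

840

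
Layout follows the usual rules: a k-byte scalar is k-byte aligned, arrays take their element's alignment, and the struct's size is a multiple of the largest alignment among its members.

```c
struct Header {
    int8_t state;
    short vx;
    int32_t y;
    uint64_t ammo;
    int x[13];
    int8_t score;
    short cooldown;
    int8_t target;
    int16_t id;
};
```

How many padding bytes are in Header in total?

@0: state [1B, align 1] → 1
+1 pad (align 2)
@2: vx [2B, align 2] → 4
@4: y [4B, align 4] → 8
@8: ammo [8B, align 8] → 16
@16: x [52B, align 4] → 68
@68: score [1B, align 1] → 69
+1 pad (align 2)
@70: cooldown [2B, align 2] → 72
@72: target [1B, align 1] → 73
+1 pad (align 2)
@74: id [2B, align 2] → 76
+4 tail pad (align 8)
size 80, align 8
data bytes 73, size 80 → padding 7

7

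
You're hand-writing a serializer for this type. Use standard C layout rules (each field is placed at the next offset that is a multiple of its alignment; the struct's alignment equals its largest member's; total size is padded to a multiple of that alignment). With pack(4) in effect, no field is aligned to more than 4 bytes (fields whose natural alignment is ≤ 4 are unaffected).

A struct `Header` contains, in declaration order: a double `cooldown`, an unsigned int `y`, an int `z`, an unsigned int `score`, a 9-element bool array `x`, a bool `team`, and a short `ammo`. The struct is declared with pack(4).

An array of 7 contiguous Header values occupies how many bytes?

224

@0: cooldown [8B, align 4] → 8
@8: y [4B, align 4] → 12
@12: z [4B, align 4] → 16
@16: score [4B, align 4] → 20
@20: x [9B, align 1] → 29
@29: team [1B, align 1] → 30
@30: ammo [2B, align 2] → 32
size 32, align 4
array of 7: 7 × 32 = 224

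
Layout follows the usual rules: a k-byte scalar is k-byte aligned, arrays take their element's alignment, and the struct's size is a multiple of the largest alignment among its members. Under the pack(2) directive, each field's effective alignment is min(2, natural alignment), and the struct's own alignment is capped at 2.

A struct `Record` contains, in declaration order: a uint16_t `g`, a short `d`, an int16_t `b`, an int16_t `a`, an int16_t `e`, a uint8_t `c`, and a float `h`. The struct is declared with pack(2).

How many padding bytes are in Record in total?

0..2  g  (2B, 2-aligned)
2..4  d  (2B, 2-aligned)
4..6  b  (2B, 2-aligned)
6..8  a  (2B, 2-aligned)
8..10  e  (2B, 2-aligned)
10..11  c  (1B, 1-aligned)
11..12  -- padding (1B)
12..16  h  (4B, 2-aligned)
sizeof = 16, alignof = 2
data bytes 15, size 16 → padding 1

1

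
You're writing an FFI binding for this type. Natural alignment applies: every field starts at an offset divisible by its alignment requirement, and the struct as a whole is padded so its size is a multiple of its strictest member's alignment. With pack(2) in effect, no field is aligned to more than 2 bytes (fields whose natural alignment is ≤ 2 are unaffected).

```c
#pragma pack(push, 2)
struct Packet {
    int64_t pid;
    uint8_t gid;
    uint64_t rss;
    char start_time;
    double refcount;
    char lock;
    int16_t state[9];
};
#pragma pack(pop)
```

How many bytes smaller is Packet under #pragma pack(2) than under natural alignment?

16

natural layout:
  @0: pid [8B, align 8] → 8
  @8: gid [1B, align 1] → 9
  +7 pad (align 8)
  @16: rss [8B, align 8] → 24
  @24: start_time [1B, align 1] → 25
  +7 pad (align 8)
  @32: refcount [8B, align 8] → 40
  @40: lock [1B, align 1] → 41
  +1 pad (align 2)
  @42: state [18B, align 2] → 60
  +4 tail pad (align 8)
  size 64, align 8
packed(2) layout:
  @0: pid [8B, align 2] → 8
  @8: gid [1B, align 1] → 9
  +1 pad (align 2)
  @10: rss [8B, align 2] → 18
  @18: start_time [1B, align 1] → 19
  +1 pad (align 2)
  @20: refcount [8B, align 2] → 28
  @28: lock [1B, align 1] → 29
  +1 pad (align 2)
  @30: state [18B, align 2] → 48
  size 48, align 2
64 − 48 = 16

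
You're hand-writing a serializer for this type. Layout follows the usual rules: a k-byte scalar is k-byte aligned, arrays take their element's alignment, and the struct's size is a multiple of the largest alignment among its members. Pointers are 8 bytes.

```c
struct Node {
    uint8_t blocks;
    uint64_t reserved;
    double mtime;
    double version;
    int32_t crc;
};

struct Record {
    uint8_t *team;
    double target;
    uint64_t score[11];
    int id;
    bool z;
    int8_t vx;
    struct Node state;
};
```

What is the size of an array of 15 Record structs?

2280

Node: blocks at 0 (size 1, align 1) → ends 1; pad 7 to align 8 for reserved; reserved at 8 (size 8, align 8) → ends 16; mtime at 16 (size 8, align 8) → ends 24; version at 24 (size 8, align 8) → ends 32; crc at 32 (size 4, align 4) → ends 36; tail pad 4 to reach multiple of 8; total 40 bytes, alignment 8
team at 0 (size 8, align 8) → ends 8
target at 8 (size 8, align 8) → ends 16
score at 16 (size 88, align 8) → ends 104
id at 104 (size 4, align 4) → ends 108
z at 108 (size 1, align 1) → ends 109
vx at 109 (size 1, align 1) → ends 110
pad 2 to align 8 for state
state at 112 (size 40, align 8) → ends 152
total 152 bytes, alignment 8
array of 15: 15 × 152 = 2280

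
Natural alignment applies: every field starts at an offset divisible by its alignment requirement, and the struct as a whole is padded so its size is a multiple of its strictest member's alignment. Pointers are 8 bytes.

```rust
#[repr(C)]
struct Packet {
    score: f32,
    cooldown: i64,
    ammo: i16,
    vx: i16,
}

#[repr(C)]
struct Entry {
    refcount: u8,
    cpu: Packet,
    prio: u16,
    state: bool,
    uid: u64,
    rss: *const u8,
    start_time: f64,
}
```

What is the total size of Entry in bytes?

Packet: 0..4  score  (4B, 4-aligned); 4..8  -- padding (4B); 8..16  cooldown  (8B, 8-aligned); 16..18  ammo  (2B, 2-aligned); 18..20  vx  (2B, 2-aligned); 20..24  -- tail padding (4B); sizeof = 24, alignof = 8
0..1  refcount  (1B, 1-aligned)
1..8  -- padding (7B)
8..32  cpu  (24B, 8-aligned)
32..34  prio  (2B, 2-aligned)
34..35  state  (1B, 1-aligned)
35..40  -- padding (5B)
40..48  uid  (8B, 8-aligned)
48..56  rss  (8B, 8-aligned)
56..64  start_time  (8B, 8-aligned)
sizeof = 64, alignof = 8

64 bytes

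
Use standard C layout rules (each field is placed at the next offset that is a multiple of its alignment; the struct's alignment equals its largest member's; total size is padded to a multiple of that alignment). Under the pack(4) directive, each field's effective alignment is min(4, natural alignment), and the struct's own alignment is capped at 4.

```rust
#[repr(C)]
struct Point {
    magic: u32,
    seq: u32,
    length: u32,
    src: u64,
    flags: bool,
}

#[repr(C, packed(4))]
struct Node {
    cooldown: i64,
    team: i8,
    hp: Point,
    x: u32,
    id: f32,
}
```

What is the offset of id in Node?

48

Point: @0: magic [4B, align 4] → 4; @4: seq [4B, align 4] → 8; @8: length [4B, align 4] → 12; +4 pad (align 8); @16: src [8B, align 8] → 24; @24: flags [1B, align 1] → 25; +7 tail pad (align 8); size 32, align 8
@0: cooldown [8B, align 4] → 8
@8: team [1B, align 1] → 9
+3 pad (align 4)
@12: hp [32B, align 4] → 44
@44: x [4B, align 4] → 48
@48: id [4B, align 4] → 52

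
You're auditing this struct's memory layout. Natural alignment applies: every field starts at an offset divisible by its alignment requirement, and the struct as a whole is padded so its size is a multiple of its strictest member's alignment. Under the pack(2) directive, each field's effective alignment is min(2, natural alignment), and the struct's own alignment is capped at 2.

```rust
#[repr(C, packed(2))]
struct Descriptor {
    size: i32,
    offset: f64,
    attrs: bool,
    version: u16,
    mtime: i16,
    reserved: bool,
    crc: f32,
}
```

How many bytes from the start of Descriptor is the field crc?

20

@0: size [4B, align 2] → 4
@4: offset [8B, align 2] → 12
@12: attrs [1B, align 1] → 13
+1 pad (align 2)
@14: version [2B, align 2] → 16
@16: mtime [2B, align 2] → 18
@18: reserved [1B, align 1] → 19
+1 pad (align 2)
@20: crc [4B, align 2] → 24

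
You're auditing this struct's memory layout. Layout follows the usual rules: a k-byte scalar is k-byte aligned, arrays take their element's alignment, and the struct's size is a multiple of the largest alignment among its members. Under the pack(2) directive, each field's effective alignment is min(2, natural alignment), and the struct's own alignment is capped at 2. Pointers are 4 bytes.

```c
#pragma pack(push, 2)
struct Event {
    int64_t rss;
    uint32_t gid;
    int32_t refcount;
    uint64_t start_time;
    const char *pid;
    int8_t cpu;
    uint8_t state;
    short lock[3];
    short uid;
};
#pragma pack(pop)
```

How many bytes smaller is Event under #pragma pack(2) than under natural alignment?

natural layout:
  rss at 0 (size 8, align 8) → ends 8
  gid at 8 (size 4, align 4) → ends 12
  refcount at 12 (size 4, align 4) → ends 16
  start_time at 16 (size 8, align 8) → ends 24
  pid at 24 (size 4, align 4) → ends 28
  cpu at 28 (size 1, align 1) → ends 29
  state at 29 (size 1, align 1) → ends 30
  lock at 30 (size 6, align 2) → ends 36
  uid at 36 (size 2, align 2) → ends 38
  tail pad 2 to reach multiple of 8
  total 40 bytes, alignment 8
packed(2) layout:
  rss at 0 (size 8, align 2) → ends 8
  gid at 8 (size 4, align 2) → ends 12
  refcount at 12 (size 4, align 2) → ends 16
  start_time at 16 (size 8, align 2) → ends 24
  pid at 24 (size 4, align 2) → ends 28
  cpu at 28 (size 1, align 1) → ends 29
  state at 29 (size 1, align 1) → ends 30
  lock at 30 (size 6, align 2) → ends 36
  uid at 36 (size 2, align 2) → ends 38
  total 38 bytes, alignment 2
40 − 38 = 2

2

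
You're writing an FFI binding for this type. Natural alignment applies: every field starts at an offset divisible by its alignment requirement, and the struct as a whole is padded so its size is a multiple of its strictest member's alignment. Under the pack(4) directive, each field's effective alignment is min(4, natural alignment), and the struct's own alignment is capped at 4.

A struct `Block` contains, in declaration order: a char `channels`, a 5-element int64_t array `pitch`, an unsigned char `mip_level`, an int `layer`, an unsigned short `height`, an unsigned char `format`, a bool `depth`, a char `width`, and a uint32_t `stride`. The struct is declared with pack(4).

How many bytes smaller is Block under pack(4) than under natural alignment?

natural layout:
  @0: channels [1B, align 1] → 1
  +7 pad (align 8)
  @8: pitch [40B, align 8] → 48
  @48: mip_level [1B, align 1] → 49
  +3 pad (align 4)
  @52: layer [4B, align 4] → 56
  @56: height [2B, align 2] → 58
  @58: format [1B, align 1] → 59
  @59: depth [1B, align 1] → 60
  @60: width [1B, align 1] → 61
  +3 pad (align 4)
  @64: stride [4B, align 4] → 68
  +4 tail pad (align 8)
  size 72, align 8
packed(4) layout:
  @0: channels [1B, align 1] → 1
  +3 pad (align 4)
  @4: pitch [40B, align 4] → 44
  @44: mip_level [1B, align 1] → 45
  +3 pad (align 4)
  @48: layer [4B, align 4] → 52
  @52: height [2B, align 2] → 54
  @54: format [1B, align 1] → 55
  @55: depth [1B, align 1] → 56
  @56: width [1B, align 1] → 57
  +3 pad (align 4)
  @60: stride [4B, align 4] → 64
  size 64, align 4
72 − 64 = 8

8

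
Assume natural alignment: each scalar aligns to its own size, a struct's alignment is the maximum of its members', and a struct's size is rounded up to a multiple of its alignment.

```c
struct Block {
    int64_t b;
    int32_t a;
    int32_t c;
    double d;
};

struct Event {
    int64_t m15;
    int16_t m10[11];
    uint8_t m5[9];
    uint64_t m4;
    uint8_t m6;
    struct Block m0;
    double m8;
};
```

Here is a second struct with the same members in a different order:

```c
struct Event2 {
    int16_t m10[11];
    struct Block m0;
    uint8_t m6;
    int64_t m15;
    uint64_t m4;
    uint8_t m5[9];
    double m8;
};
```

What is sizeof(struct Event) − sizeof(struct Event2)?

-8

Block: @0: b [8B, align 8] → 8; @8: a [4B, align 4] → 12; @12: c [4B, align 4] → 16; @16: d [8B, align 8] → 24; size 24, align 8
@0: m15 [8B, align 8] → 8
@8: m10 [22B, align 2] → 30
@30: m5 [9B, align 1] → 39
+1 pad (align 8)
@40: m4 [8B, align 8] → 48
@48: m6 [1B, align 1] → 49
+7 pad (align 8)
@56: m0 [24B, align 8] → 80
@80: m8 [8B, align 8] → 88
size 88, align 8
— Event2 —
@0: m10 [22B, align 2] → 22
+2 pad (align 8)
@24: m0 [24B, align 8] → 48
@48: m6 [1B, align 1] → 49
+7 pad (align 8)
@56: m15 [8B, align 8] → 64
@64: m4 [8B, align 8] → 72
@72: m5 [9B, align 1] → 81
+7 pad (align 8)
@88: m8 [8B, align 8] → 96
size 96, align 8
88 − 96 = -8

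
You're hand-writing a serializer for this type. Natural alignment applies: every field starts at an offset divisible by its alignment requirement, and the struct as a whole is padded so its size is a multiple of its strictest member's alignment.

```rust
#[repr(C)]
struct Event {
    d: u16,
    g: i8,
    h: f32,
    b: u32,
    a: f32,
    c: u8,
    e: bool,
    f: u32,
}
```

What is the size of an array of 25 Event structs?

600

@0: d [2B, align 2] → 2
@2: g [1B, align 1] → 3
+1 pad (align 4)
@4: h [4B, align 4] → 8
@8: b [4B, align 4] → 12
@12: a [4B, align 4] → 16
@16: c [1B, align 1] → 17
@17: e [1B, align 1] → 18
+2 pad (align 4)
@20: f [4B, align 4] → 24
size 24, align 4
array of 25: 25 × 24 = 600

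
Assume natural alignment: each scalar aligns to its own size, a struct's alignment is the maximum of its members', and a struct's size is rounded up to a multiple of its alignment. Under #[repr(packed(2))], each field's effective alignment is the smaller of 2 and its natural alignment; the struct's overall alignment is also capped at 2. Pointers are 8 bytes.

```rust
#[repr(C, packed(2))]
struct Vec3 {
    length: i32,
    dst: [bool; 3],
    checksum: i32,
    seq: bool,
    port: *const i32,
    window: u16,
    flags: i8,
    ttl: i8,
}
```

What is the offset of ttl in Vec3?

0..4  length  (4B, 2-aligned)
4..7  dst  (3B, 1-aligned)
7..8  -- padding (1B)
8..12  checksum  (4B, 2-aligned)
12..13  seq  (1B, 1-aligned)
13..14  -- padding (1B)
14..22  port  (8B, 2-aligned)
22..24  window  (2B, 2-aligned)
24..25  flags  (1B, 1-aligned)
25..26  ttl  (1B, 1-aligned)

25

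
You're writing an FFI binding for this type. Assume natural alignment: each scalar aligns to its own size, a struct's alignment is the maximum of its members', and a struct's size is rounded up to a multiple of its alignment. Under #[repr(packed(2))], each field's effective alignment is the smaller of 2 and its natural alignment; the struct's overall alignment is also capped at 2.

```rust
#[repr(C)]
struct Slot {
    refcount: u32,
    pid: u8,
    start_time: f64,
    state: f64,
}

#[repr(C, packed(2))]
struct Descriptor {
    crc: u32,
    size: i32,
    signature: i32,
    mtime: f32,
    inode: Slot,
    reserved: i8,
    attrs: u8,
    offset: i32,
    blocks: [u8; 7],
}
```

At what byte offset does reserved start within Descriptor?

40

Slot: 0..4  refcount  (4B, 4-aligned); 4..5  pid  (1B, 1-aligned); 5..8  -- padding (3B); 8..16  start_time  (8B, 8-aligned); 16..24  state  (8B, 8-aligned); sizeof = 24, alignof = 8
0..4  crc  (4B, 2-aligned)
4..8  size  (4B, 2-aligned)
8..12  signature  (4B, 2-aligned)
12..16  mtime  (4B, 2-aligned)
16..40  inode  (24B, 2-aligned)
40..41  reserved  (1B, 1-aligned)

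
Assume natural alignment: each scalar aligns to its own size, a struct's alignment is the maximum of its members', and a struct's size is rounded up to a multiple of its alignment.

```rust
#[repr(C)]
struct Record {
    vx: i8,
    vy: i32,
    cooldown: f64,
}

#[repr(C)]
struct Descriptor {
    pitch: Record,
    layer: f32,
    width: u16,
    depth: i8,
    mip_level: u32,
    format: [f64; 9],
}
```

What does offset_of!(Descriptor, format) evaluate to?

32

Record: vx at 0 (size 1, align 1) → ends 1; pad 3 to align 4 for vy; vy at 4 (size 4, align 4) → ends 8; cooldown at 8 (size 8, align 8) → ends 16; total 16 bytes, alignment 8
pitch at 0 (size 16, align 8) → ends 16
layer at 16 (size 4, align 4) → ends 20
width at 20 (size 2, align 2) → ends 22
depth at 22 (size 1, align 1) → ends 23
pad 1 to align 4 for mip_level
mip_level at 24 (size 4, align 4) → ends 28
pad 4 to align 8 for format
format at 32 (size 72, align 8) → ends 104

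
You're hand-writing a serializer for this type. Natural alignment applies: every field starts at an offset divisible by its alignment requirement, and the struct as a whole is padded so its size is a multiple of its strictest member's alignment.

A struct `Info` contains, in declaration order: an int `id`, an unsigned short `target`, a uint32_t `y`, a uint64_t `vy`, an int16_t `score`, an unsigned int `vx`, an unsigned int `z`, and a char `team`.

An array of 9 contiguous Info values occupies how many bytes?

@0: id [4B, align 4] → 4
@4: target [2B, align 2] → 6
+2 pad (align 4)
@8: y [4B, align 4] → 12
+4 pad (align 8)
@16: vy [8B, align 8] → 24
@24: score [2B, align 2] → 26
+2 pad (align 4)
@28: vx [4B, align 4] → 32
@32: z [4B, align 4] → 36
@36: team [1B, align 1] → 37
+3 tail pad (align 8)
size 40, align 8
array of 9: 9 × 40 = 360

360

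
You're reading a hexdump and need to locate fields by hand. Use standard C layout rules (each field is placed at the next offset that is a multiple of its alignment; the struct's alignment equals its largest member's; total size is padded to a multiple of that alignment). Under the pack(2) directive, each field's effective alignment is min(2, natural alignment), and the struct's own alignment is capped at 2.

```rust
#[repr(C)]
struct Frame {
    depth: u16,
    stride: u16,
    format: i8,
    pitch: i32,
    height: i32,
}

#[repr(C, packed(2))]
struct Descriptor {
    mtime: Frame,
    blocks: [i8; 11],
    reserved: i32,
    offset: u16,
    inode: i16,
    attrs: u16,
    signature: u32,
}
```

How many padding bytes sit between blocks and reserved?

1

Frame: @0: depth [2B, align 2] → 2; @2: stride [2B, align 2] → 4; @4: format [1B, align 1] → 5; +3 pad (align 4); @8: pitch [4B, align 4] → 12; @12: height [4B, align 4] → 16; size 16, align 4
@0: mtime [16B, align 2] → 16
@16: blocks [11B, align 1] → 27
+1 pad (align 2)
@28: reserved [4B, align 2] → 32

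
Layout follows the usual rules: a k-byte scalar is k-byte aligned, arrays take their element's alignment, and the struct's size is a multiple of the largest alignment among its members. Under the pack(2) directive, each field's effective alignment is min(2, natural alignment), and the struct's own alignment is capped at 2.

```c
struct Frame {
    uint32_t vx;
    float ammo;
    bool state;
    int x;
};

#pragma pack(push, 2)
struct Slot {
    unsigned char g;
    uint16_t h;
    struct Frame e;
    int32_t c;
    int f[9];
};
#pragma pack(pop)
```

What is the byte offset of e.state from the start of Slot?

12

Frame: @0: vx [4B, align 4] → 4; @4: ammo [4B, align 4] → 8; @8: state [1B, align 1] → 9; +3 pad (align 4); @12: x [4B, align 4] → 16; size 16, align 4
@0: g [1B, align 1] → 1
+1 pad (align 2)
@2: h [2B, align 2] → 4
@4: e [16B, align 2] → 20
within Frame: state at 8
4 + 8 = 12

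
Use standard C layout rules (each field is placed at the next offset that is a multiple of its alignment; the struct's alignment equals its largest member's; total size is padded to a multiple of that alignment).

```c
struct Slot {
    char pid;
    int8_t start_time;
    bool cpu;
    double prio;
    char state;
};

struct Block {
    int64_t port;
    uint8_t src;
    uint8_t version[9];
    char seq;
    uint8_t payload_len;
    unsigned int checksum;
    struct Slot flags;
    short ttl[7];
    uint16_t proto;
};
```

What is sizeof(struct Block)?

64

Slot: pid at 0 (size 1, align 1) → ends 1; start_time at 1 (size 1, align 1) → ends 2; cpu at 2 (size 1, align 1) → ends 3; pad 5 to align 8 for prio; prio at 8 (size 8, align 8) → ends 16; state at 16 (size 1, align 1) → ends 17; tail pad 7 to reach multiple of 8; total 24 bytes, alignment 8
port at 0 (size 8, align 8) → ends 8
src at 8 (size 1, align 1) → ends 9
version at 9 (size 9, align 1) → ends 18
seq at 18 (size 1, align 1) → ends 19
payload_len at 19 (size 1, align 1) → ends 20
checksum at 20 (size 4, align 4) → ends 24
flags at 24 (size 24, align 8) → ends 48
ttl at 48 (size 14, align 2) → ends 62
proto at 62 (size 2, align 2) → ends 64
total 64 bytes, alignment 8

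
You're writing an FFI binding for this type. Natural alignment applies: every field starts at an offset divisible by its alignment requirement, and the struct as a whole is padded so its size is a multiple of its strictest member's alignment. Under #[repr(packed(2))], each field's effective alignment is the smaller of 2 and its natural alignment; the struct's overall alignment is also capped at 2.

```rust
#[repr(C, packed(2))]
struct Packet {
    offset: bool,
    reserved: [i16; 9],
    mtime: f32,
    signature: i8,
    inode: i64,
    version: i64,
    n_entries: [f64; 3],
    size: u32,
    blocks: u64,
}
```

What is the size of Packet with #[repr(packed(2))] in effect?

78

@0: offset [1B, align 1] → 1
+1 pad (align 2)
@2: reserved [18B, align 2] → 20
@20: mtime [4B, align 2] → 24
@24: signature [1B, align 1] → 25
+1 pad (align 2)
@26: inode [8B, align 2] → 34
@34: version [8B, align 2] → 42
@42: n_entries [24B, align 2] → 66
@66: size [4B, align 2] → 70
@70: blocks [8B, align 2] → 78
size 78, align 2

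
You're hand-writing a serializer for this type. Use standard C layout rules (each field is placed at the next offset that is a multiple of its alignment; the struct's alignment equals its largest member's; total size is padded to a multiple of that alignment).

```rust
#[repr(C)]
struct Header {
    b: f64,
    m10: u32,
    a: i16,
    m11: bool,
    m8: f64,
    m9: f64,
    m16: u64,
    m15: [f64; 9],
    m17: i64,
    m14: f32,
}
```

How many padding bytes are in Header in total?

@0: b [8B, align 8] → 8
@8: m10 [4B, align 4] → 12
@12: a [2B, align 2] → 14
@14: m11 [1B, align 1] → 15
+1 pad (align 8)
@16: m8 [8B, align 8] → 24
@24: m9 [8B, align 8] → 32
@32: m16 [8B, align 8] → 40
@40: m15 [72B, align 8] → 112
@112: m17 [8B, align 8] → 120
@120: m14 [4B, align 4] → 124
+4 tail pad (align 8)
size 128, align 8
data bytes 123, size 128 → padding 5

5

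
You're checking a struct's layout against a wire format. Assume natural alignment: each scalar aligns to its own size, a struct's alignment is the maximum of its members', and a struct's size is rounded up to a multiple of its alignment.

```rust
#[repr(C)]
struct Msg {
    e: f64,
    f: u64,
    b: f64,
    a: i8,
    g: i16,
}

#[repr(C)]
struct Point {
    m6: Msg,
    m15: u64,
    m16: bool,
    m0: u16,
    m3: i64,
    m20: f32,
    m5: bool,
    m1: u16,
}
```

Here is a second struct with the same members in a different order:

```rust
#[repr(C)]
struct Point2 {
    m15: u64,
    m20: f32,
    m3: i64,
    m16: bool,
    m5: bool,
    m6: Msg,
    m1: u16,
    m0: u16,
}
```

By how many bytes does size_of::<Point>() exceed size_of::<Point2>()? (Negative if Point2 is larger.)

-8

Msg: e at 0 (size 8, align 8) → ends 8; f at 8 (size 8, align 8) → ends 16; b at 16 (size 8, align 8) → ends 24; a at 24 (size 1, align 1) → ends 25; pad 1 to align 2 for g; g at 26 (size 2, align 2) → ends 28; tail pad 4 to reach multiple of 8; total 32 bytes, alignment 8
m6 at 0 (size 32, align 8) → ends 32
m15 at 32 (size 8, align 8) → ends 40
m16 at 40 (size 1, align 1) → ends 41
pad 1 to align 2 for m0
m0 at 42 (size 2, align 2) → ends 44
pad 4 to align 8 for m3
m3 at 48 (size 8, align 8) → ends 56
m20 at 56 (size 4, align 4) → ends 60
m5 at 60 (size 1, align 1) → ends 61
pad 1 to align 2 for m1
m1 at 62 (size 2, align 2) → ends 64
total 64 bytes, alignment 8
— Point2 —
m15 at 0 (size 8, align 8) → ends 8
m20 at 8 (size 4, align 4) → ends 12
pad 4 to align 8 for m3
m3 at 16 (size 8, align 8) → ends 24
m16 at 24 (size 1, align 1) → ends 25
m5 at 25 (size 1, align 1) → ends 26
pad 6 to align 8 for m6
m6 at 32 (size 32, align 8) → ends 64
m1 at 64 (size 2, align 2) → ends 66
m0 at 66 (size 2, align 2) → ends 68
tail pad 4 to reach multiple of 8
total 72 bytes, alignment 8
64 − 72 = -8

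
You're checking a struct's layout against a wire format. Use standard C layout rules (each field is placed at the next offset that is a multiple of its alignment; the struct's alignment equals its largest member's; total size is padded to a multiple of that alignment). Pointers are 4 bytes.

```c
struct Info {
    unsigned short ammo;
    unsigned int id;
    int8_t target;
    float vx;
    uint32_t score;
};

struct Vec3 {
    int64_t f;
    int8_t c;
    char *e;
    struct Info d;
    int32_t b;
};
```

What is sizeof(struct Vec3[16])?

640

Info: 0..2  ammo  (2B, 2-aligned); 2..4  -- padding (2B); 4..8  id  (4B, 4-aligned); 8..9  target  (1B, 1-aligned); 9..12  -- padding (3B); 12..16  vx  (4B, 4-aligned); 16..20  score  (4B, 4-aligned); sizeof = 20, alignof = 4
0..8  f  (8B, 8-aligned)
8..9  c  (1B, 1-aligned)
9..12  -- padding (3B)
12..16  e  (4B, 4-aligned)
16..36  d  (20B, 4-aligned)
36..40  b  (4B, 4-aligned)
sizeof = 40, alignof = 8
array of 16: 16 × 40 = 640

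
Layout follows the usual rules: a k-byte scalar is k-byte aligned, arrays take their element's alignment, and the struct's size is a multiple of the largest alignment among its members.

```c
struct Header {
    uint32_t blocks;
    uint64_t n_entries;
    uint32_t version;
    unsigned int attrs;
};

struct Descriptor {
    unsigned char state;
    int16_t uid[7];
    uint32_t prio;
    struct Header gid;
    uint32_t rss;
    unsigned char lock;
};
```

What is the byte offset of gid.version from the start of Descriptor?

40

Header: 0..4  blocks  (4B, 4-aligned); 4..8  -- padding (4B); 8..16  n_entries  (8B, 8-aligned); 16..20  version  (4B, 4-aligned); 20..24  attrs  (4B, 4-aligned); sizeof = 24, alignof = 8
0..1  state  (1B, 1-aligned)
1..2  -- padding (1B)
2..16  uid  (14B, 2-aligned)
16..20  prio  (4B, 4-aligned)
20..24  -- padding (4B)
24..48  gid  (24B, 8-aligned)
within Header: version at 16
24 + 16 = 40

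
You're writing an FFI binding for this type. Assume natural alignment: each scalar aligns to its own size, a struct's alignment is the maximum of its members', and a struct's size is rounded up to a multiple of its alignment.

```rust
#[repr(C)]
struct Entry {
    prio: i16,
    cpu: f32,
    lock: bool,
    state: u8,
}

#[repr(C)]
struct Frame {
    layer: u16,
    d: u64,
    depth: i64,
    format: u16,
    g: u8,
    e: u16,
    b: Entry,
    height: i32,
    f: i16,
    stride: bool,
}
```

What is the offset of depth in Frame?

Entry: 0..2  prio  (2B, 2-aligned); 2..4  -- padding (2B); 4..8  cpu  (4B, 4-aligned); 8..9  lock  (1B, 1-aligned); 9..10  state  (1B, 1-aligned); 10..12  -- tail padding (2B); sizeof = 12, alignof = 4
0..2  layer  (2B, 2-aligned)
2..8  -- padding (6B)
8..16  d  (8B, 8-aligned)
16..24  depth  (8B, 8-aligned)

16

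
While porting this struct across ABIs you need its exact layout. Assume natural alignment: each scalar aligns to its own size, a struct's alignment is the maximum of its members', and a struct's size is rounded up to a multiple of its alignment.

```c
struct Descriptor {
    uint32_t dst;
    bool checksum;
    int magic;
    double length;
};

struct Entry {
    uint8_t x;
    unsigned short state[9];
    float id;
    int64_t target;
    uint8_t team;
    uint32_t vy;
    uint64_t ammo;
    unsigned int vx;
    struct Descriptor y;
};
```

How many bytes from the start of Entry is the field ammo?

Descriptor: 0..4  dst  (4B, 4-aligned); 4..5  checksum  (1B, 1-aligned); 5..8  -- padding (3B); 8..12  magic  (4B, 4-aligned); 12..16  -- padding (4B); 16..24  length  (8B, 8-aligned); sizeof = 24, alignof = 8
0..1  x  (1B, 1-aligned)
1..2  -- padding (1B)
2..20  state  (18B, 2-aligned)
20..24  id  (4B, 4-aligned)
24..32  target  (8B, 8-aligned)
32..33  team  (1B, 1-aligned)
33..36  -- padding (3B)
36..40  vy  (4B, 4-aligned)
40..48  ammo  (8B, 8-aligned)

40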